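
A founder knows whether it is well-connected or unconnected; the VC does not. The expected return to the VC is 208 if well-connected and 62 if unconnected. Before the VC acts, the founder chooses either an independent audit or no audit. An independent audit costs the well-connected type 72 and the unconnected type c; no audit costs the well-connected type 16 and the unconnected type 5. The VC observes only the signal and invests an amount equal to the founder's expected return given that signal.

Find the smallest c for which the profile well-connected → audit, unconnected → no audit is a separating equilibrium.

151

Under separation: audit → well-connected (pays 208); no audit → unconnected (pays 62).
Well-connected: 208 − 72 = 136 ≥ 62 − 16 = 46. Holds regardless of c. ✓
Unconnected: 62 − 5 ≥ 208 − c, so c ≥ 208 − 57 = 151.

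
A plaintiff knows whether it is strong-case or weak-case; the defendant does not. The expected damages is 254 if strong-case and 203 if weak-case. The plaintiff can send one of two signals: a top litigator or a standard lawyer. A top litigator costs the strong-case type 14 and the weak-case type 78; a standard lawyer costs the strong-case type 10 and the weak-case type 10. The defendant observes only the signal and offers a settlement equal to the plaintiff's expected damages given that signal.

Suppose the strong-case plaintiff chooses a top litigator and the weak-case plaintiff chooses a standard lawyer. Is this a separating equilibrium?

Yes

Under separation the defendant infers type exactly: top litigator → strong-case (pays 254), standard lawyer → weak-case (pays 203).
Strong-case: top litigator gives 254 − 14 = 240; standard lawyer gives 203 − 10 = 193. No deviation. ✓
Weak-case: standard lawyer gives 203 − 10 = 193; top litigator gives 254 − 78 = 176. No deviation. ✓
Neither type gains from mimicking the other.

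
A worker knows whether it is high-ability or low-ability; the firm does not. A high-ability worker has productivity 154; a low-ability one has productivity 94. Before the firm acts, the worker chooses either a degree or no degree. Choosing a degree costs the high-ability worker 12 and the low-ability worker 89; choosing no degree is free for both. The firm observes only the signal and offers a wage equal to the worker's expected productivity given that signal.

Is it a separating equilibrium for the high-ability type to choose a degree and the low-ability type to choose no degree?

Under separation the firm infers type exactly: degree → high-ability (pays 154), no degree → low-ability (pays 94).
High-ability: degree gives 154 − 12 = 142; no degree gives 94 − 0 = 94. No deviation. ✓
Low-ability: no degree gives 94 − 0 = 94; degree gives 154 − 89 = 65. No deviation. ✓
Neither type gains from mimicking the other.

Yes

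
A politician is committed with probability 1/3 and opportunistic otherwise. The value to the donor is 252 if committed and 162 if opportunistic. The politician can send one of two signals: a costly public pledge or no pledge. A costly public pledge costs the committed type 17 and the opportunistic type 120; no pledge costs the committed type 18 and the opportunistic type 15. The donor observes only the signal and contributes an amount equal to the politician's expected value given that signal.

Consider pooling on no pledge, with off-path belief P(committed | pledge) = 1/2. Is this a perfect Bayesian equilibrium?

No

On the equilibrium path (no pledge) the donor holds the prior 1/3 and pays 1/3·252 + 2/3·162 = 192. Off-path (pledge) belief 1/2 gives 1/2·252 + 1/2·162 = 207.
Committed: no pledge gives 192 − 18 = 174; pledge gives 207 − 17 = 190. Deviates. ✗
Opportunistic: no pledge gives 192 − 15 = 177; pledge gives 207 − 120 = 87. Stays. ✓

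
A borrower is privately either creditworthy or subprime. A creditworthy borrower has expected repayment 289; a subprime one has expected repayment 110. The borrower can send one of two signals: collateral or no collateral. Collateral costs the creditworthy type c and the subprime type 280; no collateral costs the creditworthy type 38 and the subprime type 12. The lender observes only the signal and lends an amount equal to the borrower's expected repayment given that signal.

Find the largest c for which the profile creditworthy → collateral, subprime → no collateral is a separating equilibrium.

217

Under separation: collateral → creditworthy (pays 289); no collateral → subprime (pays 110).
Subprime: 110 − 12 = 98 ≥ 289 − 280 = 9. Holds regardless of c. ✓
Creditworthy: 289 − c ≥ 110 − 38, so c ≤ 289 − 72 = 217.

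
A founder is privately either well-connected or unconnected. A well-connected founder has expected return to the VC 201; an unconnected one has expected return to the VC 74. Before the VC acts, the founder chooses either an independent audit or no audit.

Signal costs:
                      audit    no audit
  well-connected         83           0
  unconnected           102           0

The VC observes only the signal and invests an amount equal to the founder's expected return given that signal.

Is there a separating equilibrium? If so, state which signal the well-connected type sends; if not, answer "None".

None

Try well-connected → audit, unconnected → no audit:
  If types separate, audit earns payment 201 and no audit earns 74.
  Well-connected: audit gives 201 − 83 = 118; no audit gives 74 − 0 = 74. No deviation. ✓
  Unconnected: no audit gives 74 − 0 = 74; audit gives 201 − 102 = 99. Would deviate. ✗
Try well-connected → no audit, unconnected → audit:
  If types separate, no audit earns payment 201 and audit earns 74.
  Well-connected: no audit gives 201 − 0 = 201; audit gives 74 − 83 = -9. No deviation. ✓
  Unconnected: audit gives 74 − 102 = -28; no audit gives 201 − 0 = 201. Would deviate. ✗
Neither assignment is incentive-compatible.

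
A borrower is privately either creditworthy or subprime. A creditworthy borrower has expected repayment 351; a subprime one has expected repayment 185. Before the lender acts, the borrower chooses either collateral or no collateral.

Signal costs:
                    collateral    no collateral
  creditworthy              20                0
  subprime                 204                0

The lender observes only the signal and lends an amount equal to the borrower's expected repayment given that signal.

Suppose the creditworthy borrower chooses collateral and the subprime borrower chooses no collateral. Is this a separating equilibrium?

Yes

If types separate, collateral earns payment 351 and no collateral earns 185.
Creditworthy: collateral gives 351 − 20 = 331; no collateral gives 185 − 0 = 185. No deviation. ✓
Subprime: no collateral gives 185 − 0 = 185; collateral gives 351 − 204 = 147. No deviation. ✓
Neither type gains from mimicking the other.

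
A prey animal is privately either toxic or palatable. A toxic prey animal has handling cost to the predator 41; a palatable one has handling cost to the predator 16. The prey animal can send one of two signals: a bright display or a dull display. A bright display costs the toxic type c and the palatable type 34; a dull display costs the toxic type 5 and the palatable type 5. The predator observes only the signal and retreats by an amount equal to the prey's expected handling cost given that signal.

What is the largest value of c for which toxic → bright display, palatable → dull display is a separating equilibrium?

Under separation: bright display → toxic (pays 41); dull display → palatable (pays 16).
Palatable: 16 − 5 = 11 ≥ 41 − 34 = 7. Holds regardless of c. ✓
Toxic: 41 − c ≥ 16 − 5, so c ≤ 41 − 11 = 30.

30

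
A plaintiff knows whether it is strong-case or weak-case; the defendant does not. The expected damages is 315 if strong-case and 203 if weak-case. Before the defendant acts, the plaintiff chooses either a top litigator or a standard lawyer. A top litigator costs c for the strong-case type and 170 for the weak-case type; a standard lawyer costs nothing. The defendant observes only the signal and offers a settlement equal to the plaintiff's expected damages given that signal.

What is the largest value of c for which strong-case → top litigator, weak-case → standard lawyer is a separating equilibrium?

112

Under separation: top litigator → strong-case (pays 315); standard lawyer → weak-case (pays 203).
Weak-case: 203 − 0 = 203 ≥ 315 − 170 = 145. Holds regardless of c. ✓
Strong-case: 315 − c ≥ 203 − 0, so c ≤ 315 − 203 = 112.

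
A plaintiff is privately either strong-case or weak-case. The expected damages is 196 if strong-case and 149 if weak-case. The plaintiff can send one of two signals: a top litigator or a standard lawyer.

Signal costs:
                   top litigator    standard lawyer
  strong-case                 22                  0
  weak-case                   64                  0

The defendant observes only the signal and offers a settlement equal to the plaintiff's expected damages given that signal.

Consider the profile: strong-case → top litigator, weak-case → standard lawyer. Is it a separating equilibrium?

If types separate, top litigator earns payment 196 and standard lawyer earns 149.
Strong-case: top litigator gives 196 − 22 = 174; standard lawyer gives 149 − 0 = 149. No deviation. ✓
Weak-case: standard lawyer gives 149 − 0 = 149; top litigator gives 196 − 64 = 132. No deviation. ✓
Neither type gains from mimicking the other.

Yes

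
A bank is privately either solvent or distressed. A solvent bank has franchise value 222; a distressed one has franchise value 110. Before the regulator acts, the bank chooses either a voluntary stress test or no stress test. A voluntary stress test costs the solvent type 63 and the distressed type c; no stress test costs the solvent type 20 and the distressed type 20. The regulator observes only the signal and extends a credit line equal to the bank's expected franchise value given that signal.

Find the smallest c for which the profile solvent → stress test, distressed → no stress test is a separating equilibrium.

132

Under separation: stress test → solvent (pays 222); no stress test → distressed (pays 110).
Solvent: 222 − 63 = 159 ≥ 110 − 20 = 90. Holds regardless of c. ✓
Distressed: 110 − 20 ≥ 222 − c, so c ≥ 222 − 90 = 132.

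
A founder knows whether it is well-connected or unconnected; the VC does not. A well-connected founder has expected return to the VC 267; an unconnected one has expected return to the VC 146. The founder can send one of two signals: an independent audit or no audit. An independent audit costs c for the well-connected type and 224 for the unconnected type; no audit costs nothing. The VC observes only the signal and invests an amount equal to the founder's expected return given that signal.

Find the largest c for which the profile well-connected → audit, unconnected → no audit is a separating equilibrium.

121

Under separation: audit → well-connected (pays 267); no audit → unconnected (pays 146).
Unconnected: 146 − 0 = 146 ≥ 267 − 224 = 43. Holds regardless of c. ✓
Well-connected: 267 − c ≥ 146 − 0, so c ≤ 267 − 146 = 121.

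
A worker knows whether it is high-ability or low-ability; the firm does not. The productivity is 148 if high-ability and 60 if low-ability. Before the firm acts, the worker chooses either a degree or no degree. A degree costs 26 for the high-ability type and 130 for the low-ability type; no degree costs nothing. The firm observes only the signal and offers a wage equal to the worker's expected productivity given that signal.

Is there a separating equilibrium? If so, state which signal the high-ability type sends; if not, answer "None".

degree

Try high-ability → degree, low-ability → no degree:
  Under separation the firm infers type exactly: degree → high-ability (pays 148), no degree → low-ability (pays 60).
  High-ability: degree gives 148 − 26 = 122; no degree gives 60 − 0 = 60. No deviation. ✓
  Low-ability: no degree gives 60 − 0 = 60; degree gives 148 − 130 = 18. No deviation. ✓
Both hold — the high-ability type sends degree.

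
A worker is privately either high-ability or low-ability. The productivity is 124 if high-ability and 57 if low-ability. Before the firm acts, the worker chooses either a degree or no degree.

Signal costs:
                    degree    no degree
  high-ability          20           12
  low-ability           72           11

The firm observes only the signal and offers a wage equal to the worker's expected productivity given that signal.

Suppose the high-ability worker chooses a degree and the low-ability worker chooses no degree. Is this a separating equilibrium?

No

If types separate, degree earns payment 124 and no degree earns 57.
High-ability: degree gives 124 − 20 = 104; no degree gives 57 − 12 = 45. No deviation. ✓
Low-ability: no degree gives 57 − 11 = 46; degree gives 124 − 72 = 52. Would deviate. ✗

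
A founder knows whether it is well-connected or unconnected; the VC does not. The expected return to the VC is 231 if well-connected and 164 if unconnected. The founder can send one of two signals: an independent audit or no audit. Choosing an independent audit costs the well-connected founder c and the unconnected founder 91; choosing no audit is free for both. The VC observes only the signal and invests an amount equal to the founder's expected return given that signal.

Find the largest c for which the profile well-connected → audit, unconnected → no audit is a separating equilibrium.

Under separation: audit → well-connected (pays 231); no audit → unconnected (pays 164).
Unconnected: 164 − 0 = 164 ≥ 231 − 91 = 140. Holds regardless of c. ✓
Well-connected: 231 − c ≥ 164 − 0, so c ≤ 231 − 164 = 67.

67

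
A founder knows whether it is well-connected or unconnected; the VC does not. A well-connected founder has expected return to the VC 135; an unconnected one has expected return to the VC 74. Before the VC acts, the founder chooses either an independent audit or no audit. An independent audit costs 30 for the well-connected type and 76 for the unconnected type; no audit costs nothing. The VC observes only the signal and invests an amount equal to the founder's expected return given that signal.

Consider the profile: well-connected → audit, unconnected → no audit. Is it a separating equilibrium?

If types separate, audit earns payment 135 and no audit earns 74.
Well-connected: audit gives 135 − 30 = 105; no audit gives 74 − 0 = 74. No deviation. ✓
Unconnected: no audit gives 74 − 0 = 74; audit gives 135 − 76 = 59. No deviation. ✓
Neither type gains from mimicking the other.

Yes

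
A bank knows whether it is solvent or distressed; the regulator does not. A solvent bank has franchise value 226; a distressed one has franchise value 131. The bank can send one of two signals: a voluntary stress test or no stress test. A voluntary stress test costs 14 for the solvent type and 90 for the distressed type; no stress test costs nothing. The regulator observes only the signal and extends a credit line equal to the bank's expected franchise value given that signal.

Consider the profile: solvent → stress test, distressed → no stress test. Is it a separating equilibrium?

If types separate, stress test earns payment 226 and no stress test earns 131.
Solvent: stress test gives 226 − 14 = 212; no stress test gives 131 − 0 = 131. No deviation. ✓
Distressed: no stress test gives 131 − 0 = 131; stress test gives 226 − 90 = 136. Would deviate. ✗

No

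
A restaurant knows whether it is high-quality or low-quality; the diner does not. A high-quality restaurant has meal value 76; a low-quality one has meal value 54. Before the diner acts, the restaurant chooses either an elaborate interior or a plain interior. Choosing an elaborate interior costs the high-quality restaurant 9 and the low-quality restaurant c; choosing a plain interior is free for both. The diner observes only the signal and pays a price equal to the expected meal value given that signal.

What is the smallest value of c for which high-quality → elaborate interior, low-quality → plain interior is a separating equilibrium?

22

Under separation: elaborate interior → high-quality (pays 76); plain interior → low-quality (pays 54).
High-quality: 76 − 9 = 67 ≥ 54 − 0 = 54. Holds regardless of c. ✓
Low-quality: 54 − 0 ≥ 76 − c, so c ≥ 76 − 54 = 22.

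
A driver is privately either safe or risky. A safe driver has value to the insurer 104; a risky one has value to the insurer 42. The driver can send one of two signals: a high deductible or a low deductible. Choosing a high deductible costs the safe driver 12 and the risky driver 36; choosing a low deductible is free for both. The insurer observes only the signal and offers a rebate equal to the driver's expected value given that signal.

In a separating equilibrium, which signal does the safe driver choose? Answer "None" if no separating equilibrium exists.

Try safe → high deductible, risky → low deductible:
  Under separation the insurer infers type exactly: high deductible → safe (pays 104), low deductible → risky (pays 42).
  Safe: high deductible gives 104 − 12 = 92; low deductible gives 42 − 0 = 42. No deviation. ✓
  Risky: low deductible gives 42 − 0 = 42; high deductible gives 104 − 36 = 68. Would deviate. ✗
Try safe → low deductible, risky → high deductible:
  Under separation the insurer infers type exactly: low deductible → safe (pays 104), high deductible → risky (pays 42).
  Safe: low deductible gives 104 − 0 = 104; high deductible gives 42 − 12 = 30. No deviation. ✓
  Risky: high deductible gives 42 − 36 = 6; low deductible gives 104 − 0 = 104. Would deviate. ✗
Neither assignment is incentive-compatible.

None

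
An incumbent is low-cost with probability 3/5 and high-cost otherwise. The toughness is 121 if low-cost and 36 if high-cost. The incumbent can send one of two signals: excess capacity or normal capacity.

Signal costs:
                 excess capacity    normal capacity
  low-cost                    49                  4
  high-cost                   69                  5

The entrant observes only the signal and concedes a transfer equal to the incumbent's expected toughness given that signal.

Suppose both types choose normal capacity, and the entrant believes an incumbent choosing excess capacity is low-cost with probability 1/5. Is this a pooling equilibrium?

On the equilibrium path (normal capacity) the entrant holds the prior 3/5 and pays 3/5·121 + 2/5·36 = 87. Off-path (excess capacity) belief 1/5 gives 1/5·121 + 4/5·36 = 53.
Low-cost: normal capacity gives 87 − 4 = 83; excess capacity gives 53 − 49 = 4. Stays. ✓
High-cost: normal capacity gives 87 − 5 = 82; excess capacity gives 53 − 69 = -16. Stays. ✓
Beliefs are Bayes-consistent on-path and both types best-respond.

Yes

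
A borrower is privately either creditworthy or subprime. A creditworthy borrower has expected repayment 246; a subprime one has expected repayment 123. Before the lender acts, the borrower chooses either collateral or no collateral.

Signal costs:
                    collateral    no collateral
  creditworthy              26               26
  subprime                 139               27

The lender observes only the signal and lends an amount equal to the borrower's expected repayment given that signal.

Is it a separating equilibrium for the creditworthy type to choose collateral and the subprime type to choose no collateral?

No

If types separate, collateral earns payment 246 and no collateral earns 123.
Creditworthy: collateral gives 246 − 26 = 220; no collateral gives 123 − 26 = 97. No deviation. ✓
Subprime: no collateral gives 123 − 27 = 96; collateral gives 246 − 139 = 107. Would deviate. ✗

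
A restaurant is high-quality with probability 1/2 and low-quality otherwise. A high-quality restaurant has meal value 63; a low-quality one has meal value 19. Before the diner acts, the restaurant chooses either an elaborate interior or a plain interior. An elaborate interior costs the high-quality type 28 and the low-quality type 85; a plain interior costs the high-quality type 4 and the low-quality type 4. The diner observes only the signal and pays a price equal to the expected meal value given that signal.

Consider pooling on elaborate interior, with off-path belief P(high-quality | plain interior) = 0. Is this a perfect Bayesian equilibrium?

At the pooled signal (elaborate interior) the diner holds the prior 1/2 and pays 1/2·63 + 1/2·19 = 41. Off-path (plain interior) belief 0 gives 0·63 + 1·19 = 19.
High-quality: elaborate interior gives 41 − 28 = 13; plain interior gives 19 − 4 = 15. Deviates. ✗
Low-quality: elaborate interior gives 41 − 85 = -44; plain interior gives 19 − 4 = 15. Deviates. ✗

No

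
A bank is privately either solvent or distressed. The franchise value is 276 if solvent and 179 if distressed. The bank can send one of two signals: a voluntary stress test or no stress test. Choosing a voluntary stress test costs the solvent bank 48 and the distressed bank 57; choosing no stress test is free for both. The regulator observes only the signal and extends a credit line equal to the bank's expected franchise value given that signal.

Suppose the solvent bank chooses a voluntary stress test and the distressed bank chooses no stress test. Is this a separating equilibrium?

No

Under separation the regulator infers type exactly: stress test → solvent (pays 276), no stress test → distressed (pays 179).
Solvent: stress test gives 276 − 48 = 228; no stress test gives 179 − 0 = 179. No deviation. ✓
Distressed: no stress test gives 179 − 0 = 179; stress test gives 276 − 57 = 219. Would deviate. ✗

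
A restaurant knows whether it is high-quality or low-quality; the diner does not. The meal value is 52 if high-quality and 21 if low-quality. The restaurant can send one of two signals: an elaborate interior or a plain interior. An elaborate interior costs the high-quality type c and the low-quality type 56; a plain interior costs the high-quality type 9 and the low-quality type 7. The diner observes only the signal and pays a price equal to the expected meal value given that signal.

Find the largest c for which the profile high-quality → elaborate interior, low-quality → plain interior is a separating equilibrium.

40

Under separation: elaborate interior → high-quality (pays 52); plain interior → low-quality (pays 21).
Low-quality: 21 − 7 = 14 ≥ 52 − 56 = -4. Holds regardless of c. ✓
High-quality: 52 − c ≥ 21 − 9, so c ≤ 52 − 12 = 40.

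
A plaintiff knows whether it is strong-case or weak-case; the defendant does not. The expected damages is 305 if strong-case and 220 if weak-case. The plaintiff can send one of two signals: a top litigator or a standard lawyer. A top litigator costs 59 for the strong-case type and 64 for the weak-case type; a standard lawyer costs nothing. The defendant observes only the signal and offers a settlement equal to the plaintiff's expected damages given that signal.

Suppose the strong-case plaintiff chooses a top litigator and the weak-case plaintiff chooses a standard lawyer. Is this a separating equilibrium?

No

If types separate, top litigator earns payment 305 and standard lawyer earns 220.
Strong-case: top litigator gives 305 − 59 = 246; standard lawyer gives 220 − 0 = 220. No deviation. ✓
Weak-case: standard lawyer gives 220 − 0 = 220; top litigator gives 305 − 64 = 241. Would deviate. ✗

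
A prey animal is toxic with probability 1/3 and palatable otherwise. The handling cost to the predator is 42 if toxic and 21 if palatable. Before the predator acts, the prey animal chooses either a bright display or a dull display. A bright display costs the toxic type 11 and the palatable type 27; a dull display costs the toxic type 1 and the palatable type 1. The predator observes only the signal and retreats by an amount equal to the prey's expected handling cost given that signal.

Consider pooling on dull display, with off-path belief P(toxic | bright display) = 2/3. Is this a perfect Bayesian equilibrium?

Yes

On the equilibrium path (dull display) the predator holds the prior 1/3 and pays 1/3·42 + 2/3·21 = 28. Off-path (bright display) belief 2/3 gives 2/3·42 + 1/3·21 = 35.
Toxic: dull display gives 28 − 1 = 27; bright display gives 35 − 11 = 24. Stays. ✓
Palatable: dull display gives 28 − 1 = 27; bright display gives 35 − 27 = 8. Stays. ✓
Beliefs are Bayes-consistent on-path and both types best-respond.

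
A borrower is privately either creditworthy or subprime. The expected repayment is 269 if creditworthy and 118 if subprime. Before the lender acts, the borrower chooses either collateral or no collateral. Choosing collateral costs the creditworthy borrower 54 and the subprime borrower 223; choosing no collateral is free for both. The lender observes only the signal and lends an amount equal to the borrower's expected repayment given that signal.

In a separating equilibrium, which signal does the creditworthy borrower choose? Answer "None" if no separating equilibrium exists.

collateral

Try creditworthy → collateral, subprime → no collateral:
  If types separate, collateral earns payment 269 and no collateral earns 118.
  Creditworthy: collateral gives 269 − 54 = 215; no collateral gives 118 − 0 = 118. No deviation. ✓
  Subprime: no collateral gives 118 − 0 = 118; collateral gives 269 − 223 = 46. No deviation. ✓
Both hold — the creditworthy type sends collateral.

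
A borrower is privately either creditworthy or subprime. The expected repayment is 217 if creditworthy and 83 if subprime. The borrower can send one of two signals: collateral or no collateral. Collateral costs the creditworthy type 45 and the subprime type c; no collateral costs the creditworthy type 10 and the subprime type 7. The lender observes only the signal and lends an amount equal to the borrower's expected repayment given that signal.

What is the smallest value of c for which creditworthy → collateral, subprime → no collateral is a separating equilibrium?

141

Under separation: collateral → creditworthy (pays 217); no collateral → subprime (pays 83).
Creditworthy: 217 − 45 = 172 ≥ 83 − 10 = 73. Holds regardless of c. ✓
Subprime: 83 − 7 ≥ 217 − c, so c ≥ 217 − 76 = 141.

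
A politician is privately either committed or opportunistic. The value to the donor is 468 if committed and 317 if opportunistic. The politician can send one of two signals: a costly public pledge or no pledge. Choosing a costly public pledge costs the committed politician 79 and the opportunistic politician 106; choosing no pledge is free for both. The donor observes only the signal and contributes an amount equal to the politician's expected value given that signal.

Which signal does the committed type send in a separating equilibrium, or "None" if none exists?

Try committed → pledge, opportunistic → no pledge:
  If types separate, pledge earns payment 468 and no pledge earns 317.
  Committed: pledge gives 468 − 79 = 389; no pledge gives 317 − 0 = 317. No deviation. ✓
  Opportunistic: no pledge gives 317 − 0 = 317; pledge gives 468 − 106 = 362. Would deviate. ✗
Try committed → no pledge, opportunistic → pledge:
  If types separate, no pledge earns payment 468 and pledge earns 317.
  Committed: no pledge gives 468 − 0 = 468; pledge gives 317 − 79 = 238. No deviation. ✓
  Opportunistic: pledge gives 317 − 106 = 211; no pledge gives 468 − 0 = 468. Would deviate. ✗
Neither assignment is incentive-compatible.

None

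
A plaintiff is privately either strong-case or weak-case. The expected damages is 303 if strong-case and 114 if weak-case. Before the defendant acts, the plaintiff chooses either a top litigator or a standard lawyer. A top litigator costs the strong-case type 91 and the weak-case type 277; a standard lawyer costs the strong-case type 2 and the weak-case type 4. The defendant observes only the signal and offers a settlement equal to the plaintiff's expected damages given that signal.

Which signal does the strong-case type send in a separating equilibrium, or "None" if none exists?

top litigator

Try strong-case → top litigator, weak-case → standard lawyer:
  If types separate, top litigator earns payment 303 and standard lawyer earns 114.
  Strong-case: top litigator gives 303 − 91 = 212; standard lawyer gives 114 − 2 = 112. No deviation. ✓
  Weak-case: standard lawyer gives 114 − 4 = 110; top litigator gives 303 − 277 = 26. No deviation. ✓
Both hold — the strong-case type sends top litigator.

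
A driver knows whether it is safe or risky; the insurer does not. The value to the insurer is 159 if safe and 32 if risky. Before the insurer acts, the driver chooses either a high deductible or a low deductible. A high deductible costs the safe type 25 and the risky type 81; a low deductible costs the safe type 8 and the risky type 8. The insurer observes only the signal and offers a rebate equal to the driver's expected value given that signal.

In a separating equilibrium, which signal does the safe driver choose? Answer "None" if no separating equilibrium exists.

Try safe → high deductible, risky → low deductible:
  If types separate, high deductible earns payment 159 and low deductible earns 32.
  Safe: high deductible gives 159 − 25 = 134; low deductible gives 32 − 8 = 24. No deviation. ✓
  Risky: low deductible gives 32 − 8 = 24; high deductible gives 159 − 81 = 78. Would deviate. ✗
Try safe → low deductible, risky → high deductible:
  If types separate, low deductible earns payment 159 and high deductible earns 32.
  Safe: low deductible gives 159 − 8 = 151; high deductible gives 32 − 25 = 7. No deviation. ✓
  Risky: high deductible gives 32 − 81 = -49; low deductible gives 159 − 8 = 151. Would deviate. ✗
Neither assignment is incentive-compatible.

None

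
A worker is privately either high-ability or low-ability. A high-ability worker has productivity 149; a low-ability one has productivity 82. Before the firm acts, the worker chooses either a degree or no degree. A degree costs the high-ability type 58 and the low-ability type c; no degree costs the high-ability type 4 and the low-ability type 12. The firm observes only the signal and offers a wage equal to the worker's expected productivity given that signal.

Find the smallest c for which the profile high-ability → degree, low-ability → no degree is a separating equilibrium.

Under separation: degree → high-ability (pays 149); no degree → low-ability (pays 82).
High-ability: 149 − 58 = 91 ≥ 82 − 4 = 78. Holds regardless of c. ✓
Low-ability: 82 − 12 ≥ 149 − c, so c ≥ 149 − 70 = 79.

79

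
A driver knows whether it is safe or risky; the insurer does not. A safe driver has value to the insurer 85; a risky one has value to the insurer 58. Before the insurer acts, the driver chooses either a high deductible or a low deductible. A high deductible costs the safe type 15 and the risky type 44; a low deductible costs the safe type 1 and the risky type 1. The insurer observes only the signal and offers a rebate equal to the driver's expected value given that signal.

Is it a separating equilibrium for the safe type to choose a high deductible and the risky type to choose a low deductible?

If types separate, high deductible earns payment 85 and low deductible earns 58.
Safe: high deductible gives 85 − 15 = 70; low deductible gives 58 − 1 = 57. No deviation. ✓
Risky: low deductible gives 58 − 1 = 57; high deductible gives 85 − 44 = 41. No deviation. ✓
Neither type gains from mimicking the other.

Yes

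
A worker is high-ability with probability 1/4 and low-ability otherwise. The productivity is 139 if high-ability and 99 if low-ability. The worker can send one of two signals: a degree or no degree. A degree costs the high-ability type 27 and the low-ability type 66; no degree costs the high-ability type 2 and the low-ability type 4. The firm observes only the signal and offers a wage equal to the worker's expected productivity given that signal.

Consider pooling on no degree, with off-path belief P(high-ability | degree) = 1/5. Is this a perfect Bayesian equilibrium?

Yes

At the pooled signal (no degree) the firm holds the prior 1/4 and pays 1/4·139 + 3/4·99 = 109. Off-path (degree) belief 1/5 gives 1/5·139 + 4/5·99 = 107.
High-ability: no degree gives 109 − 2 = 107; degree gives 107 − 27 = 80. Stays. ✓
Low-ability: no degree gives 109 − 4 = 105; degree gives 107 − 66 = 41. Stays. ✓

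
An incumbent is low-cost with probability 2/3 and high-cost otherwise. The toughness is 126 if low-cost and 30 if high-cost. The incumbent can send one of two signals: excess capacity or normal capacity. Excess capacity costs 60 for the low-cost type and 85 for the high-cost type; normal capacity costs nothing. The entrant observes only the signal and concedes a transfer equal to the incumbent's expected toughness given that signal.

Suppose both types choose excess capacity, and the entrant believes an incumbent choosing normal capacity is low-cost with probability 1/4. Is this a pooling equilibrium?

At the pooled signal (excess capacity) the entrant holds the prior 2/3 and pays 2/3·126 + 1/3·30 = 94. Off-path (normal capacity) belief 1/4 gives 1/4·126 + 3/4·30 = 54.
Low-cost: excess capacity gives 94 − 60 = 34; normal capacity gives 54 − 0 = 54. Deviates. ✗
High-cost: excess capacity gives 94 − 85 = 9; normal capacity gives 54 − 0 = 54. Deviates. ✗

No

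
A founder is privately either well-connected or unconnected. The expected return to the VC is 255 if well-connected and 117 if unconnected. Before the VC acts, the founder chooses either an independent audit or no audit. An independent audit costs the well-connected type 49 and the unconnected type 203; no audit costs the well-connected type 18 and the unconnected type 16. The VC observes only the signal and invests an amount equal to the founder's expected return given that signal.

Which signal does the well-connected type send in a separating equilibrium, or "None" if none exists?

audit

Try well-connected → audit, unconnected → no audit:
  If types separate, audit earns payment 255 and no audit earns 117.
  Well-connected: audit gives 255 − 49 = 206; no audit gives 117 − 18 = 99. No deviation. ✓
  Unconnected: no audit gives 117 − 16 = 101; audit gives 255 − 203 = 52. No deviation. ✓
Both hold — the well-connected type sends audit.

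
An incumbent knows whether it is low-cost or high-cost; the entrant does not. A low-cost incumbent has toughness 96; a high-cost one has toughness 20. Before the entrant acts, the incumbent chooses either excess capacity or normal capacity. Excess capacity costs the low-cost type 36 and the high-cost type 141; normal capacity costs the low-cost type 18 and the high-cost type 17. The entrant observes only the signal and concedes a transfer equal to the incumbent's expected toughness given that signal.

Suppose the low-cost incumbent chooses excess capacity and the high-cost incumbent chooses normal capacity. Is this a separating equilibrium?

If types separate, excess capacity earns payment 96 and normal capacity earns 20.
Low-cost: excess capacity gives 96 − 36 = 60; normal capacity gives 20 − 18 = 2. No deviation. ✓
High-cost: normal capacity gives 20 − 17 = 3; excess capacity gives 96 − 141 = -45. No deviation. ✓
Both incentive constraints hold.

Yes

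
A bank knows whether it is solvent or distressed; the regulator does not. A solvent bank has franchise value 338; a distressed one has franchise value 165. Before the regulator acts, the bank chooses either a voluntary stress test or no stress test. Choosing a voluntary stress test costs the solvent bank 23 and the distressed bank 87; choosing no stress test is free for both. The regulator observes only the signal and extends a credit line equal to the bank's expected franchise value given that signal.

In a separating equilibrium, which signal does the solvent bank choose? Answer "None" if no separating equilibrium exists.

Try solvent → stress test, distressed → no stress test:
  If types separate, stress test earns payment 338 and no stress test earns 165.
  Solvent: stress test gives 338 − 23 = 315; no stress test gives 165 − 0 = 165. No deviation. ✓
  Distressed: no stress test gives 165 − 0 = 165; stress test gives 338 − 87 = 251. Would deviate. ✗
Try solvent → no stress test, distressed → stress test:
  If types separate, no stress test earns payment 338 and stress test earns 165.
  Solvent: no stress test gives 338 − 0 = 338; stress test gives 165 − 23 = 142. No deviation. ✓
  Distressed: stress test gives 165 − 87 = 78; no stress test gives 338 − 0 = 338. Would deviate. ✗
Neither assignment is incentive-compatible.

None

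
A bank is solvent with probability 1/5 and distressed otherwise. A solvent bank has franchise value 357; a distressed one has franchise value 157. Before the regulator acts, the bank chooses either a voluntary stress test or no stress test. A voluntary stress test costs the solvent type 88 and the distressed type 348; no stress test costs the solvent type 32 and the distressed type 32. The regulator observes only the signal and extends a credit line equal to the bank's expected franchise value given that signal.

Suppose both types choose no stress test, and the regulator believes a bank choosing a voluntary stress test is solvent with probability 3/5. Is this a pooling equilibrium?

No

At the pooled signal (no stress test) the regulator holds the prior 1/5 and pays 1/5·357 + 4/5·157 = 197. Off-path (stress test) belief 3/5 gives 3/5·357 + 2/5·157 = 277.
Solvent: no stress test gives 197 − 32 = 165; stress test gives 277 − 88 = 189. Deviates. ✗
Distressed: no stress test gives 197 − 32 = 165; stress test gives 277 − 348 = -71. Stays. ✓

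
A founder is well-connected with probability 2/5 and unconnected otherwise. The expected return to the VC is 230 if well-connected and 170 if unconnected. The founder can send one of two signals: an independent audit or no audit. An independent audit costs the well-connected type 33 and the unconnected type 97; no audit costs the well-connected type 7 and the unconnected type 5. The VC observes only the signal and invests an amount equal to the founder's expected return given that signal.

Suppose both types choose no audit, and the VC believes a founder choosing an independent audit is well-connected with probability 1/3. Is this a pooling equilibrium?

Yes

On the equilibrium path (no audit) the VC holds the prior 2/5 and pays 2/5·230 + 3/5·170 = 194. Off-path (audit) belief 1/3 gives 1/3·230 + 2/3·170 = 190.
Well-connected: no audit gives 194 − 7 = 187; audit gives 190 − 33 = 157. Stays. ✓
Unconnected: no audit gives 194 − 5 = 189; audit gives 190 − 97 = 93. Stays. ✓
Beliefs are Bayes-consistent on-path and both types best-respond.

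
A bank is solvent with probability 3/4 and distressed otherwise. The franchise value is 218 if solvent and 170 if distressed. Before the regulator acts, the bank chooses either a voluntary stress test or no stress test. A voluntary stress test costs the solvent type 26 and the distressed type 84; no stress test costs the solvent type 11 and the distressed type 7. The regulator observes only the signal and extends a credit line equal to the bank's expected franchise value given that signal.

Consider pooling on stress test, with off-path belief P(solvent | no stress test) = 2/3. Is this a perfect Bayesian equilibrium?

At the pooled signal (stress test) the regulator holds the prior 3/4 and pays 3/4·218 + 1/4·170 = 206. Off-path (no stress test) belief 2/3 gives 2/3·218 + 1/3·170 = 202.
Solvent: stress test gives 206 − 26 = 180; no stress test gives 202 − 11 = 191. Deviates. ✗
Distressed: stress test gives 206 − 84 = 122; no stress test gives 202 − 7 = 195. Deviates. ✗

No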